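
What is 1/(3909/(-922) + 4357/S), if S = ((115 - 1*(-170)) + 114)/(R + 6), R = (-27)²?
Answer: 17518/140526119 ≈ 0.00012466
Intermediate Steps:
R = 729
S = 19/35 (S = ((115 - 1*(-170)) + 114)/(729 + 6) = ((115 + 170) + 114)/735 = (285 + 114)*(1/735) = 399*(1/735) = 19/35 ≈ 0.54286)
1/(3909/(-922) + 4357/S) = 1/(3909/(-922) + 4357/(19/35)) = 1/(3909*(-1/922) + 4357*(35/19)) = 1/(-3909/922 + 152495/19) = 1/(140526119/17518) = 17518/140526119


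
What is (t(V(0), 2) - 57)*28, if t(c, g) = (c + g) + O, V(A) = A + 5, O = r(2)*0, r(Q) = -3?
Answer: -1400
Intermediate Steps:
O = 0 (O = -3*0 = 0)
V(A) = 5 + A
t(c, g) = c + g (t(c, g) = (c + g) + 0 = c + g)
(t(V(0), 2) - 57)*28 = (((5 + 0) + 2) - 57)*28 = ((5 + 2) - 57)*28 = (7 - 57)*28 = -50*28 = -1400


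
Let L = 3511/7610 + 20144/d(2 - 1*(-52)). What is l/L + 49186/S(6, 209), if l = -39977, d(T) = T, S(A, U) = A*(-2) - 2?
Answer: -1944832158511/537199019 ≈ -3620.3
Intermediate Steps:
S(A, U) = -2 - 2*A (S(A, U) = -2*A - 2 = -2 - 2*A)
L = 76742717/205470 (L = 3511/7610 + 20144/(2 - 1*(-52)) = 3511*(1/7610) + 20144/(2 + 52) = 3511/7610 + 20144/54 = 3511/7610 + 20144*(1/54) = 3511/7610 + 10072/27 = 76742717/205470 ≈ 373.50)
l/L + 49186/S(6, 209) = -39977/76742717/205470 + 49186/(-2 - 2*6) = -39977*205470/76742717 + 49186/(-2 - 12) = -8214074190/76742717 + 49186/(-14) = -8214074190/76742717 + 49186*(-1/14) = -8214074190/76742717 - 24593/7 = -1944832158511/537199019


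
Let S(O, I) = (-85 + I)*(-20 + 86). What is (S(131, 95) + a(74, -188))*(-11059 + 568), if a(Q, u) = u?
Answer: -4951752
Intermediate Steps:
S(O, I) = -5610 + 66*I (S(O, I) = (-85 + I)*66 = -5610 + 66*I)
(S(131, 95) + a(74, -188))*(-11059 + 568) = ((-5610 + 66*95) - 188)*(-11059 + 568) = ((-5610 + 6270) - 188)*(-10491) = (660 - 188)*(-10491) = 472*(-10491) = -4951752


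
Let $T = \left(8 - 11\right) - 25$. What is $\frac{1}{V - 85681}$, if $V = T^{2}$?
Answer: $- \frac{1}{84897} \approx -1.1779 \cdot 10^{-5}$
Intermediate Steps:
$T = -28$ ($T = -3 - 25 = -28$)
$V = 784$ ($V = \left(-28\right)^{2} = 784$)
$\frac{1}{V - 85681} = \frac{1}{784 - 85681} = \frac{1}{-84897} = - \frac{1}{84897}$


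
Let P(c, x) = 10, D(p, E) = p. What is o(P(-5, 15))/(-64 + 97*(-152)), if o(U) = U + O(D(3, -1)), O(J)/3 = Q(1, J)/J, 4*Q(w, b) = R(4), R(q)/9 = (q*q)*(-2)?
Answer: 31/7404 ≈ 0.0041869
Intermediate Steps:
R(q) = -18*q**2 (R(q) = 9*((q*q)*(-2)) = 9*(q**2*(-2)) = 9*(-2*q**2) = -18*q**2)
Q(w, b) = -72 (Q(w, b) = (-18*4**2)/4 = (-18*16)/4 = (1/4)*(-288) = -72)
O(J) = -216/J (O(J) = 3*(-72/J) = -216/J)
o(U) = -72 + U (o(U) = U - 216/3 = U - 216*1/3 = U - 72 = -72 + U)
o(P(-5, 15))/(-64 + 97*(-152)) = (-72 + 10)/(-64 + 97*(-152)) = -62/(-64 - 14744) = -62/(-14808) = -62*(-1/14808) = 31/7404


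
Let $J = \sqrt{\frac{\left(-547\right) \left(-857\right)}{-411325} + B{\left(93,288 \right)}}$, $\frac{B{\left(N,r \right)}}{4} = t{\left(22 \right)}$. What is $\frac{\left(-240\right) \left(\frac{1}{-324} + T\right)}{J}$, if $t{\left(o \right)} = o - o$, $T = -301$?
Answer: $- \frac{9752500 i \sqrt{7712820887}}{12657033} \approx - 67669.0 i$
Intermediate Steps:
$t{\left(o \right)} = 0$
$B{\left(N,r \right)} = 0$ ($B{\left(N,r \right)} = 4 \cdot 0 = 0$)
$J = \frac{i \sqrt{7712820887}}{82265}$ ($J = \sqrt{\frac{\left(-547\right) \left(-857\right)}{-411325} + 0} = \sqrt{468779 \left(- \frac{1}{411325}\right) + 0} = \sqrt{- \frac{468779}{411325} + 0} = \sqrt{- \frac{468779}{411325}} = \frac{i \sqrt{7712820887}}{82265} \approx 1.0676 i$)
$\frac{\left(-240\right) \left(\frac{1}{-324} + T\right)}{J} = \frac{\left(-240\right) \left(\frac{1}{-324} - 301\right)}{\frac{1}{82265} i \sqrt{7712820887}} = - 240 \left(- \frac{1}{324} - 301\right) \left(- \frac{5 i \sqrt{7712820887}}{468779}\right) = \left(-240\right) \left(- \frac{97525}{324}\right) \left(- \frac{5 i \sqrt{7712820887}}{468779}\right) = \frac{1950500 \left(- \frac{5 i \sqrt{7712820887}}{468779}\right)}{27} = - \frac{9752500 i \sqrt{7712820887}}{12657033}$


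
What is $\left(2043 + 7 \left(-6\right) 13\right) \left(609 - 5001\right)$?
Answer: $-6574824$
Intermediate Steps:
$\left(2043 + 7 \left(-6\right) 13\right) \left(609 - 5001\right) = \left(2043 - 546\right) \left(-4392\right) = 1497 \left(-4392\right) = -6574824$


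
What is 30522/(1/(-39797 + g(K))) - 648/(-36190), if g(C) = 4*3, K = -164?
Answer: -21973080047826/18095 ≈ -1.2143e+9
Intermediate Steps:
g(C) = 12
30522/(1/(-39797 + g(K))) - 648/(-36190) = 30522/(1/(-39797 + 12)) - 648/(-36190) = 30522/(1/(-39785)) - 648*(-1/36190) = 30522/(-1/39785) + 324/18095 = 30522*(-39785) + 324/18095 = -1214317770 + 324/18095 = -21973080047826/18095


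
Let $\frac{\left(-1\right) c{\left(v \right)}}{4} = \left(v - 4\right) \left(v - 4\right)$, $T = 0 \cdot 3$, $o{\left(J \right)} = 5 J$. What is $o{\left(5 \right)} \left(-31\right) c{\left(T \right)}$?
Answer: $49600$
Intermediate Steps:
$T = 0$
$c{\left(v \right)} = - 4 \left(-4 + v\right)^{2}$ ($c{\left(v \right)} = - 4 \left(v - 4\right) \left(v - 4\right) = - 4 \left(-4 + v\right) \left(-4 + v\right) = - 4 \left(-4 + v\right)^{2}$)
$o{\left(5 \right)} \left(-31\right) c{\left(T \right)} = 5 \cdot 5 \left(-31\right) \left(- 4 \left(-4 + 0\right)^{2}\right) = 25 \left(-31\right) \left(- 4 \left(-4\right)^{2}\right) = - 775 \left(\left(-4\right) 16\right) = \left(-775\right) \left(-64\right) = 49600$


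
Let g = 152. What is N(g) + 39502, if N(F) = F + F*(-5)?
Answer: 38894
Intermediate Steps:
N(F) = -4*F (N(F) = F - 5*F = -4*F)
N(g) + 39502 = -4*152 + 39502 = -608 + 39502 = 38894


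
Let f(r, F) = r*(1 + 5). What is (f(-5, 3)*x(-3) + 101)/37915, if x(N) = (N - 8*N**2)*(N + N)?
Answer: -13399/37915 ≈ -0.35340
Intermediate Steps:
f(r, F) = 6*r (f(r, F) = r*6 = 6*r)
x(N) = 2*N*(N - 8*N**2) (x(N) = (N - 8*N**2)*(2*N) = 2*N*(N - 8*N**2))
(f(-5, 3)*x(-3) + 101)/37915 = ((6*(-5))*((-3)**2*(2 - 16*(-3))) + 101)/37915 = (-270*(2 + 48) + 101)*(1/37915) = (-270*50 + 101)*(1/37915) = (-30*450 + 101)*(1/37915) = (-13500 + 101)*(1/37915) = -13399*1/37915 = -13399/37915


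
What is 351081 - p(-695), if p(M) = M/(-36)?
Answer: 12638221/36 ≈ 3.5106e+5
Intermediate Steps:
p(M) = -M/36 (p(M) = M*(-1/36) = -M/36)
351081 - p(-695) = 351081 - (-1)*(-695)/36 = 351081 - 1*695/36 = 351081 - 695/36 = 12638221/36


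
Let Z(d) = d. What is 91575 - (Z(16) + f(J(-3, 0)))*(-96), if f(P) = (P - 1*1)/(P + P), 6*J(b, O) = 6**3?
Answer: 279473/3 ≈ 93158.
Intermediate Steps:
J(b, O) = 36 (J(b, O) = (1/6)*6**3 = (1/6)*216 = 36)
f(P) = (-1 + P)/(2*P) (f(P) = (P - 1)/((2*P)) = (-1 + P)*(1/(2*P)) = (-1 + P)/(2*P))
91575 - (Z(16) + f(J(-3, 0)))*(-96) = 91575 - (16 + (1/2)*(-1 + 36)/36)*(-96) = 91575 - (16 + (1/2)*(1/36)*35)*(-96) = 91575 - (16 + 35/72)*(-96) = 91575 - 1187*(-96)/72 = 91575 - 1*(-4748/3) = 91575 + 4748/3 = 279473/3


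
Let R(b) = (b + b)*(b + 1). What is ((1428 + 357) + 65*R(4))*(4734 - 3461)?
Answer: 5582105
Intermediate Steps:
R(b) = 2*b*(1 + b) (R(b) = (2*b)*(1 + b) = 2*b*(1 + b))
((1428 + 357) + 65*R(4))*(4734 - 3461) = ((1428 + 357) + 65*(2*4*(1 + 4)))*(4734 - 3461) = (1785 + 65*(2*4*5))*1273 = (1785 + 65*40)*1273 = (1785 + 2600)*1273 = 4385*1273 = 5582105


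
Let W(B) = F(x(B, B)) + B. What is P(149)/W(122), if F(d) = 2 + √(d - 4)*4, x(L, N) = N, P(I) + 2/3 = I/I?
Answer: 31/10116 - √118/10116 ≈ 0.0019906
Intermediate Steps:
P(I) = ⅓ (P(I) = -⅔ + I/I = -⅔ + 1 = ⅓)
F(d) = 2 + 4*√(-4 + d) (F(d) = 2 + √(-4 + d)*4 = 2 + 4*√(-4 + d))
W(B) = 2 + B + 4*√(-4 + B) (W(B) = (2 + 4*√(-4 + B)) + B = 2 + B + 4*√(-4 + B))
P(149)/W(122) = 1/(3*(2 + 122 + 4*√(-4 + 122))) = 1/(3*(2 + 122 + 4*√118)) = 1/(3*(124 + 4*√118))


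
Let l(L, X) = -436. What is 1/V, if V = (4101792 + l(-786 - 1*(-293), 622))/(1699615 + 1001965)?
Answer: 96485/146477 ≈ 0.65870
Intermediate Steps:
V = 146477/96485 (V = (4101792 - 436)/(1699615 + 1001965) = 4101356/2701580 = 4101356*(1/2701580) = 146477/96485 ≈ 1.5181)
1/V = 1/(146477/96485) = 96485/146477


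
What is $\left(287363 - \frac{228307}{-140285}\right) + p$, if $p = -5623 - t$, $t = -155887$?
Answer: $\frac{61392732002}{140285} \approx 4.3763 \cdot 10^{5}$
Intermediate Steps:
$p = 150264$ ($p = -5623 - -155887 = -5623 + 155887 = 150264$)
$\left(287363 - \frac{228307}{-140285}\right) + p = \left(287363 - \frac{228307}{-140285}\right) + 150264 = \left(287363 - - \frac{228307}{140285}\right) + 150264 = \left(287363 + \frac{228307}{140285}\right) + 150264 = \frac{40312946762}{140285} + 150264 = \frac{61392732002}{140285}$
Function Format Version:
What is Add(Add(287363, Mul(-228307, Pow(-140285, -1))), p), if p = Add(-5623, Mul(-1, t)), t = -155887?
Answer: Rational(61392732002, 140285) ≈ 4.3763e+5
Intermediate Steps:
p = 150264 (p = Add(-5623, Mul(-1, -155887)) = Add(-5623, 155887) = 150264)
Add(Add(287363, Mul(-228307, Pow(-140285, -1))), p) = Add(Add(287363, Mul(-228307, Pow(-140285, -1))), 150264) = Add(Add(287363, Mul(-228307, Rational(-1, 140285))), 150264) = Add(Add(287363, Rational(228307, 140285)), 150264) = Add(Rational(40312946762, 140285), 150264) = Rational(61392732002, 140285)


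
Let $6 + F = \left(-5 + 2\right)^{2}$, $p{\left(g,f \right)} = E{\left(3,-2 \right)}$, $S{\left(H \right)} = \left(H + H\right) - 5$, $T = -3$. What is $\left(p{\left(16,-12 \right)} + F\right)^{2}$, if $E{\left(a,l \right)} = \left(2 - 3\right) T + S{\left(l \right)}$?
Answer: $9$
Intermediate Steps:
$S{\left(H \right)} = -5 + 2 H$ ($S{\left(H \right)} = 2 H - 5 = -5 + 2 H$)
$E{\left(a,l \right)} = -2 + 2 l$ ($E{\left(a,l \right)} = \left(2 - 3\right) \left(-3\right) + \left(-5 + 2 l\right) = \left(-1\right) \left(-3\right) + \left(-5 + 2 l\right) = 3 + \left(-5 + 2 l\right) = -2 + 2 l$)
$p{\left(g,f \right)} = -6$ ($p{\left(g,f \right)} = -2 + 2 \left(-2\right) = -2 - 4 = -6$)
$F = 3$ ($F = -6 + \left(-5 + 2\right)^{2} = -6 + \left(-3\right)^{2} = -6 + 9 = 3$)
$\left(p{\left(16,-12 \right)} + F\right)^{2} = \left(-6 + 3\right)^{2} = \left(-3\right)^{2} = 9$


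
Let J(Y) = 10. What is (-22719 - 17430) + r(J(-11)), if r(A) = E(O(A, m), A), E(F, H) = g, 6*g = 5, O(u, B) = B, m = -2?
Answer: -240889/6 ≈ -40148.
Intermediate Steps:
g = 5/6 (g = (1/6)*5 = 5/6 ≈ 0.83333)
E(F, H) = 5/6
r(A) = 5/6
(-22719 - 17430) + r(J(-11)) = (-22719 - 17430) + 5/6 = -40149 + 5/6 = -240889/6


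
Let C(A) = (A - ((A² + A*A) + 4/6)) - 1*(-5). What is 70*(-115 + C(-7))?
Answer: -45290/3 ≈ -15097.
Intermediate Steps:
C(A) = 13/3 + A - 2*A² (C(A) = (A - ((A² + A²) + 4*(⅙))) + 5 = (A - (2*A² + ⅔)) + 5 = (A - (⅔ + 2*A²)) + 5 = (A + (-⅔ - 2*A²)) + 5 = (-⅔ + A - 2*A²) + 5 = 13/3 + A - 2*A²)
70*(-115 + C(-7)) = 70*(-115 + (13/3 - 7 - 2*(-7)²)) = 70*(-115 + (13/3 - 7 - 2*49)) = 70*(-115 + (13/3 - 7 - 98)) = 70*(-115 - 302/3) = 70*(-647/3) = -45290/3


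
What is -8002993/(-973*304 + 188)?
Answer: 8002993/295604 ≈ 27.073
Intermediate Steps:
-8002993/(-973*304 + 188) = -8002993/(-295792 + 188) = -8002993/(-295604) = -8002993*(-1/295604) = 8002993/295604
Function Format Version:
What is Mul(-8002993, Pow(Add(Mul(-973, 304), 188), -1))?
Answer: Rational(8002993, 295604) ≈ 27.073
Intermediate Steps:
Mul(-8002993, Pow(Add(Mul(-973, 304), 188), -1)) = Mul(-8002993, Pow(Add(-295792, 188), -1)) = Mul(-8002993, Pow(-295604, -1)) = Mul(-8002993, Rational(-1, 295604)) = Rational(8002993, 295604)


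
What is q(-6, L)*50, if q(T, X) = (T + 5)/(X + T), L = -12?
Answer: 25/9 ≈ 2.7778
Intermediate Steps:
q(T, X) = (5 + T)/(T + X)
q(-6, L)*50 = ((5 - 6)/(-6 - 12))*50 = (-1/(-18))*50 = -1/18*(-1)*50 = (1/18)*50 = 25/9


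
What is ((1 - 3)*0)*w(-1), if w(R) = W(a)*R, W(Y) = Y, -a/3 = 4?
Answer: 0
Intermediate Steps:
a = -12 (a = -3*4 = -12)
w(R) = -12*R
((1 - 3)*0)*w(-1) = ((1 - 3)*0)*(-12*(-1)) = -2*0*12 = 0*12 = 0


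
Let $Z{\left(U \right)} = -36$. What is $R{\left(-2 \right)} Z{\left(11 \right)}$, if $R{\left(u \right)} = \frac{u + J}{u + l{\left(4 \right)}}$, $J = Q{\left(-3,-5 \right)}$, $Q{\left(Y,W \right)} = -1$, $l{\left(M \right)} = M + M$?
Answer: $18$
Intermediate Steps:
$l{\left(M \right)} = 2 M$
$J = -1$
$R{\left(u \right)} = \frac{-1 + u}{8 + u}$ ($R{\left(u \right)} = \frac{u - 1}{u + 2 \cdot 4} = \frac{-1 + u}{u + 8} = \frac{-1 + u}{8 + u}$)
$R{\left(-2 \right)} Z{\left(11 \right)} = \frac{-1 - 2}{8 - 2} \left(-36\right) = \frac{1}{6} \left(-3\right) \left(-36\right) = \left(- \frac{1}{2}\right) \left(-36\right) = 18$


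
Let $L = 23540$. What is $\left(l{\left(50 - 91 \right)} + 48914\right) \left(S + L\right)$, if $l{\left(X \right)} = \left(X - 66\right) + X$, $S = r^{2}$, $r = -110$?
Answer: $1738020240$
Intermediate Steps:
$S = 12100$ ($S = \left(-110\right)^{2} = 12100$)
$l{\left(X \right)} = -66 + 2 X$ ($l{\left(X \right)} = \left(-66 + X\right) + X = -66 + 2 X$)
$\left(l{\left(50 - 91 \right)} + 48914\right) \left(S + L\right) = \left(\left(-66 + 2 \left(50 - 91\right)\right) + 48914\right) \left(12100 + 23540\right) = \left(\left(-66 + 2 \left(50 - 91\right)\right) + 48914\right) 35640 = \left(\left(-66 + 2 \left(-41\right)\right) + 48914\right) 35640 = \left(\left(-66 - 82\right) + 48914\right) 35640 = \left(-148 + 48914\right) 35640 = 48766 \cdot 35640 = 1738020240$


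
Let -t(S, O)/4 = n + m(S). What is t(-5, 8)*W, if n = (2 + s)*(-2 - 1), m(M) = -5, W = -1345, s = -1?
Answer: -43040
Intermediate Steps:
n = -3 (n = (2 - 1)*(-2 - 1) = 1*(-3) = -3)
t(S, O) = 32 (t(S, O) = -4*(-3 - 5) = -4*(-8) = 32)
t(-5, 8)*W = 32*(-1345) = -43040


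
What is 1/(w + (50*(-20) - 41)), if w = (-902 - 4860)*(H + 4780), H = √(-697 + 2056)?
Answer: -27543401/758593818971605 + 17286*√151/758593818971605 ≈ -3.6028e-8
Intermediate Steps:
H = 3*√151 (H = √1359 = 3*√151 ≈ 36.865)
w = -27542360 - 17286*√151 (w = (-902 - 4860)*(3*√151 + 4780) = -5762*(4780 + 3*√151) = -27542360 - 17286*√151 ≈ -2.7755e+7)
1/(w + (50*(-20) - 41)) = 1/((-27542360 - 17286*√151) + (50*(-20) - 41)) = 1/((-27542360 - 17286*√151) + (-1000 - 41)) = 1/((-27542360 - 17286*√151) - 1041) = 1/(-27543401 - 17286*√151)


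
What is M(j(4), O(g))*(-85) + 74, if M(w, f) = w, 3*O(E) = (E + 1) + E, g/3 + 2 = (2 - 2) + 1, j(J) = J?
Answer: -266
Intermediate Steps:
g = -3 (g = -6 + 3*((2 - 2) + 1) = -6 + 3*(0 + 1) = -6 + 3*1 = -6 + 3 = -3)
O(E) = 1/3 + 2*E/3 (O(E) = ((E + 1) + E)/3 = ((1 + E) + E)/3 = (1 + 2*E)/3 = 1/3 + 2*E/3)
M(j(4), O(g))*(-85) + 74 = 4*(-85) + 74 = -340 + 74 = -266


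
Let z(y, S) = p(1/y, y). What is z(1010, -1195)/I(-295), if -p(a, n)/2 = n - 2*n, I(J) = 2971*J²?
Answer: 404/51710255 ≈ 7.8128e-6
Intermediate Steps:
p(a, n) = 2*n (p(a, n) = -2*(n - 2*n) = -(-2)*n = 2*n)
z(y, S) = 2*y
z(1010, -1195)/I(-295) = (2*1010)/((2971*(-295)²)) = 2020/((2971*87025)) = 2020/258551275 = 2020*(1/258551275) = 404/51710255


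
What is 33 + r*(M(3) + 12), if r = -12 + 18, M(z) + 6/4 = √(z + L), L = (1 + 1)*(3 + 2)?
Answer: 96 + 6*√13 ≈ 117.63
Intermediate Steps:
L = 10 (L = 2*5 = 10)
M(z) = -3/2 + √(10 + z) (M(z) = -3/2 + √(z + 10) = -3/2 + √(10 + z))
r = 6
33 + r*(M(3) + 12) = 33 + 6*((-3/2 + √(10 + 3)) + 12) = 33 + 6*((-3/2 + √13) + 12) = 33 + 6*(21/2 + √13) = 33 + (63 + 6*√13) = 96 + 6*√13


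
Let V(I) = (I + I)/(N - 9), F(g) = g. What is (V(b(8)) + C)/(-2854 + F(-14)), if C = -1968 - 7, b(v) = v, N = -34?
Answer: 84941/123324 ≈ 0.68876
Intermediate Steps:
C = -1975
V(I) = -2*I/43 (V(I) = (I + I)/(-34 - 9) = (2*I)/(-43) = (2*I)*(-1/43) = -2*I/43)
(V(b(8)) + C)/(-2854 + F(-14)) = (-2/43*8 - 1975)/(-2854 - 14) = (-16/43 - 1975)/(-2868) = -84941/43*(-1/2868) = 84941/123324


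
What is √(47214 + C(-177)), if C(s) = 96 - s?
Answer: √47487 ≈ 217.92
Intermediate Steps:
√(47214 + C(-177)) = √(47214 + (96 - 1*(-177))) = √(47214 + (96 + 177)) = √(47214 + 273) = √47487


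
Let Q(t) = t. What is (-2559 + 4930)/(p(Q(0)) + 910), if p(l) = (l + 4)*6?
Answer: 2371/934 ≈ 2.5385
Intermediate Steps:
p(l) = 24 + 6*l (p(l) = (4 + l)*6 = 24 + 6*l)
(-2559 + 4930)/(p(Q(0)) + 910) = (-2559 + 4930)/((24 + 6*0) + 910) = 2371/((24 + 0) + 910) = 2371/(24 + 910) = 2371/934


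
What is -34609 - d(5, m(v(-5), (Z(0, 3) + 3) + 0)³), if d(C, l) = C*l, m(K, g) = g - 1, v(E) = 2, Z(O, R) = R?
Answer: -35234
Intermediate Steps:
m(K, g) = -1 + g
-34609 - d(5, m(v(-5), (Z(0, 3) + 3) + 0)³) = -34609 - 5*(-1 + ((3 + 3) + 0))³ = -34609 - 5*(-1 + (6 + 0))³ = -34609 - 5*(-1 + 6)³ = -34609 - 5*5³ = -34609 - 5*125 = -34609 - 1*625 = -34609 - 625 = -35234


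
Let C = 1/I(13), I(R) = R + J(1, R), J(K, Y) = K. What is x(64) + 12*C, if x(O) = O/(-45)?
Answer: -178/315 ≈ -0.56508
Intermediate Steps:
x(O) = -O/45 (x(O) = O*(-1/45) = -O/45)
I(R) = 1 + R (I(R) = R + 1 = 1 + R)
C = 1/14 (C = 1/(1 + 13) = 1/14 ≈ 0.071429)
x(64) + 12*C = -1/45*64 + 12*(1/14) = -64/45 + 6/7 = -178/315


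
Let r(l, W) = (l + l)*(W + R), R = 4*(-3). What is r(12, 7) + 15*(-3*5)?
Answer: -345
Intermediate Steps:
R = -12
r(l, W) = 2*l*(-12 + W) (r(l, W) = (l + l)*(W - 12) = (2*l)*(-12 + W) = 2*l*(-12 + W))
r(12, 7) + 15*(-3*5) = 2*12*(-12 + 7) + 15*(-3*5) = 2*12*(-5) + 15*(-15) = -120 - 225 = -345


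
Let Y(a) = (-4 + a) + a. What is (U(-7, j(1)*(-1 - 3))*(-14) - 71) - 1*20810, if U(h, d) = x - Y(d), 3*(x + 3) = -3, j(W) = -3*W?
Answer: -20545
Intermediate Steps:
x = -4 (x = -3 + (1/3)*(-3) = -3 - 1 = -4)
Y(a) = -4 + 2*a
U(h, d) = -2*d (U(h, d) = -4 - (-4 + 2*d) = -4 + (4 - 2*d) = -2*d)
(U(-7, j(1)*(-1 - 3))*(-14) - 71) - 1*20810 = (-2*(-3*1)*(-1 - 3)*(-14) - 71) - 1*20810 = (-(-6)*(-4)*(-14) - 71) - 20810 = (-2*12*(-14) - 71) - 20810 = (-24*(-14) - 71) - 20810 = (336 - 71) - 20810 = 265 - 20810 = -20545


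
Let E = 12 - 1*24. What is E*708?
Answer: -8496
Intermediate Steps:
E = -12 (E = 12 - 24 = -12)
E*708 = -12*708 = -8496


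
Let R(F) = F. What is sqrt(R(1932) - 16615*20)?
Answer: 8*I*sqrt(5162) ≈ 574.78*I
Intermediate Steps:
sqrt(R(1932) - 16615*20) = sqrt(1932 - 16615*20) = sqrt(1932 - 332300) = sqrt(-330368) = 8*I*sqrt(5162)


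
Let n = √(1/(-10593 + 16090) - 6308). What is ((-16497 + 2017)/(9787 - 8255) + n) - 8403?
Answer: -3221969/383 + 5*I*√7624355491/5497 ≈ -8412.5 + 79.423*I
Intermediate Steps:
n = 5*I*√7624355491/5497 (n = √(1/5497 - 6308) = √(-34675075/5497) = 5*I*√7624355491/5497 ≈ 79.423*I)
((-16497 + 2017)/(9787 - 8255) + n) - 8403 = ((-16497 + 2017)/(9787 - 8255) + 5*I*√7624355491/5497) - 8403 = (-14480/1532 + 5*I*√7624355491/5497) - 8403 = (-14480*1/1532 + 5*I*√7624355491/5497) - 8403 = (-3620/383 + 5*I*√7624355491/5497) - 8403 = -3221969/383 + 5*I*√7624355491/5497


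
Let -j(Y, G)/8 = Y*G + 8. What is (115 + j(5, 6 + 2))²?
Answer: 72361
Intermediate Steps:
j(Y, G) = -64 - 8*G*Y (j(Y, G) = -8*(Y*G + 8) = -8*(G*Y + 8) = -8*(8 + G*Y) = -64 - 8*G*Y)
(115 + j(5, 6 + 2))² = (115 + (-64 - 8*(6 + 2)*5))² = (115 + (-64 - 8*8*5))² = (115 + (-64 - 320))² = (115 - 384)² = (-269)² = 72361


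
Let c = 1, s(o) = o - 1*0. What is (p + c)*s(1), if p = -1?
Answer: 0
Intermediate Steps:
s(o) = o (s(o) = o + 0 = o)
(p + c)*s(1) = (-1 + 1)*1 = 0*1 = 0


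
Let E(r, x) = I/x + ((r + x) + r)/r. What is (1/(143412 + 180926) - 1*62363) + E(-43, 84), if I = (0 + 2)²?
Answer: -2609239161007/41839602 ≈ -62363.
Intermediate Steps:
I = 4 (I = 2² = 4)
E(r, x) = 4/x + (x + 2*r)/r (E(r, x) = 4/x + ((r + x) + r)/r = 4/x + (x + 2*r)/r)
(1/(143412 + 180926) - 1*62363) + E(-43, 84) = (1/(143412 + 180926) - 1*62363) + (2 + 4/84 + 84/(-43)) = (1/324338 - 62363) + (2 + 4*(1/84) + 84*(-1/43)) = (1/324338 - 62363) + (2 + 1/21 - 84/43) = -20226690693/324338 + 85/903 = -2609239161007/41839602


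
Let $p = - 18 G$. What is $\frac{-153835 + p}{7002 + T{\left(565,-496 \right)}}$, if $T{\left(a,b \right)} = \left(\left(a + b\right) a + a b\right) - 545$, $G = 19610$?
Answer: $\frac{506815}{234798} \approx 2.1585$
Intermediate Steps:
$T{\left(a,b \right)} = -545 + a b + a \left(a + b\right)$ ($T{\left(a,b \right)} = \left(a \left(a + b\right) + a b\right) - 545 = \left(a b + a \left(a + b\right)\right) - 545 = -545 + a b + a \left(a + b\right)$)
$p = -352980$ ($p = \left(-18\right) 19610 = -352980$)
$\frac{-153835 + p}{7002 + T{\left(565,-496 \right)}} = \frac{-153835 - 352980}{7002 + \left(-545 + 565^{2} + 2 \cdot 565 \left(-496\right)\right)} = - \frac{506815}{7002 - 241800} = - \frac{506815}{-234798} = \left(-506815\right) \left(- \frac{1}{234798}\right) = \frac{506815}{234798}$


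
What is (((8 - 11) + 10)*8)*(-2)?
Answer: -112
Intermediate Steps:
(((8 - 11) + 10)*8)*(-2) = ((-3 + 10)*8)*(-2) = (7*8)*(-2) = 56*(-2) = -112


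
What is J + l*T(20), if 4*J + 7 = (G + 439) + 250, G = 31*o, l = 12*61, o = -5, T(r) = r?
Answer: 59087/4 ≈ 14772.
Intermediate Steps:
l = 732
G = -155 (G = 31*(-5) = -155)
J = 527/4 (J = -7/4 + ((-155 + 439) + 250)/4 = -7/4 + (284 + 250)/4 = -7/4 + (¼)*534 = -7/4 + 267/2 = 527/4 ≈ 131.75)
J + l*T(20) = 527/4 + 732*20 = 527/4 + 14640 = 59087/4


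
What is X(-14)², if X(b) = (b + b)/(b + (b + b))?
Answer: 4/9 ≈ 0.44444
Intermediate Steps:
X(b) = ⅔ (X(b) = (2*b)/(b + 2*b) = (2*b)/((3*b)) = (2*b)*(1/(3*b)) = ⅔)
X(-14)² = (⅔)² = 4/9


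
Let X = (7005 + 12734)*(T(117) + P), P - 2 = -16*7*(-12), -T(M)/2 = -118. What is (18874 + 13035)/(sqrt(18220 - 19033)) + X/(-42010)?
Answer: -15613549/21005 - 31909*I*sqrt(813)/813 ≈ -743.33 - 1119.1*I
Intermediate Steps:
T(M) = 236 (T(M) = -2*(-118) = 236)
P = 1346 (P = 2 - 16*7*(-12) = 2 - 112*(-12) = 2 + 1344 = 1346)
X = 31227098 (X = (7005 + 12734)*(236 + 1346) = 19739*1582 = 31227098)
(18874 + 13035)/(sqrt(18220 - 19033)) + X/(-42010) = (18874 + 13035)/(sqrt(18220 - 19033)) + 31227098/(-42010) = 31909/(sqrt(-813)) + 31227098*(-1/42010) = 31909/((I*sqrt(813))) - 15613549/21005 = 31909*(-I*sqrt(813)/813) - 15613549/21005 = -31909*I*sqrt(813)/813 - 15613549/21005 = -15613549/21005 - 31909*I*sqrt(813)/813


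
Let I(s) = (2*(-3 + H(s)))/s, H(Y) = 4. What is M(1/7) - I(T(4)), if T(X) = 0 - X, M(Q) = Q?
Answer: 9/14 ≈ 0.64286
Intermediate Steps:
T(X) = -X
I(s) = 2/s (I(s) = (2*(-3 + 4))/s = (2*1)/s = 2/s)
M(1/7) - I(T(4)) = 1/7 - 2/((-1*4)) = 1/7 - 2/(-4) = 1/7 - 2*(-1)/4 = 1/7 - 1*(-1/2) = 1/7 + 1/2 = 9/14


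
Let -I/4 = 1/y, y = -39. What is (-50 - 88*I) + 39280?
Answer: 1529618/39 ≈ 39221.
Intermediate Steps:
I = 4/39 (I = -4/(-39) = -4*(-1/39) = 4/39 ≈ 0.10256)
(-50 - 88*I) + 39280 = (-50 - 88*4/39) + 39280 = (-50 - 352/39) + 39280 = -2302/39 + 39280 = 1529618/39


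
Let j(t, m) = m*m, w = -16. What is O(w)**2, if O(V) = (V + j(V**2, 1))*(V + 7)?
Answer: 18225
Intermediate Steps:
j(t, m) = m**2
O(V) = (1 + V)*(7 + V) (O(V) = (V + 1**2)*(V + 7) = (V + 1)*(7 + V) = (1 + V)*(7 + V))
O(w)**2 = (7 + (-16)**2 + 8*(-16))**2 = (7 + 256 - 128)**2 = 135**2 = 18225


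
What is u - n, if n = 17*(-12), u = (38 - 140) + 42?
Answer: 144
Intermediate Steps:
u = -60 (u = -102 + 42 = -60)
n = -204
u - n = -60 - 1*(-204) = -60 + 204 = 144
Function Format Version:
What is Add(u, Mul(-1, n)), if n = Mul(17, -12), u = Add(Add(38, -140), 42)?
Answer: 144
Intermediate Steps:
u = -60 (u = Add(-102, 42) = -60)
n = -204
Add(u, Mul(-1, n)) = Add(-60, Mul(-1, -204)) = Add(-60, 204) = 144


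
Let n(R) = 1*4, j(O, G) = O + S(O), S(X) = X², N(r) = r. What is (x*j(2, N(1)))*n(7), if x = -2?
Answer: -48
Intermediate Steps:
j(O, G) = O + O²
n(R) = 4
(x*j(2, N(1)))*n(7) = -4*(1 + 2)*4 = -4*3*4 = -2*6*4 = -12*4 = -48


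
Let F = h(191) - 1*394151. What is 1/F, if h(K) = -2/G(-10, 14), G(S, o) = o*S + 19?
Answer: -121/47692269 ≈ -2.5371e-6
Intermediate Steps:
G(S, o) = 19 + S*o (G(S, o) = S*o + 19 = 19 + S*o)
h(K) = 2/121 (h(K) = -2/(19 - 10*14) = -2/(19 - 140) = -2/(-121) = -2*(-1/121) = 2/121)
F = -47692269/121 (F = 2/121 - 1*394151 = 2/121 - 394151 = -47692269/121 ≈ -3.9415e+5)
1/F = 1/(-47692269/121) = -121/47692269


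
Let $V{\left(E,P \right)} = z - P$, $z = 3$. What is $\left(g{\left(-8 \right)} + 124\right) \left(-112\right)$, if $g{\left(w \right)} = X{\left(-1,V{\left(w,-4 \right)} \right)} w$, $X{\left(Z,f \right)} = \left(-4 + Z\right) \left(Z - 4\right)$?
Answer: $8512$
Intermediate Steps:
$V{\left(E,P \right)} = 3 - P$
$X{\left(Z,f \right)} = \left(-4 + Z\right)^{2}$ ($X{\left(Z,f \right)} = \left(-4 + Z\right) \left(-4 + Z\right) = \left(-4 + Z\right)^{2}$)
$g{\left(w \right)} = 25 w$ ($g{\left(w \right)} = \left(-4 - 1\right)^{2} w = \left(-5\right)^{2} w = 25 w$)
$\left(g{\left(-8 \right)} + 124\right) \left(-112\right) = \left(25 \left(-8\right) + 124\right) \left(-112\right) = \left(-200 + 124\right) \left(-112\right) = \left(-76\right) \left(-112\right) = 8512$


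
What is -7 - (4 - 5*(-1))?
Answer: -16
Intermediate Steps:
-7 - (4 - 5*(-1)) = -7 - (4 + 5) = -7 - 1*9 = -7 - 9 = -16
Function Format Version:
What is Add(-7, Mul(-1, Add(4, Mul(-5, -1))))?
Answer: -16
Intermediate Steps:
Add(-7, Mul(-1, Add(4, Mul(-5, -1)))) = Add(-7, Mul(-1, Add(4, 5))) = Add(-7, Mul(-1, 9)) = Add(-7, -9) = -16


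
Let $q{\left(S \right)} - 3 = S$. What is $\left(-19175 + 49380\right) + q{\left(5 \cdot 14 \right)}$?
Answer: $30278$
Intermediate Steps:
$q{\left(S \right)} = 3 + S$
$\left(-19175 + 49380\right) + q{\left(5 \cdot 14 \right)} = \left(-19175 + 49380\right) + \left(3 + 5 \cdot 14\right) = 30205 + \left(3 + 70\right) = 30205 + 73 = 30278$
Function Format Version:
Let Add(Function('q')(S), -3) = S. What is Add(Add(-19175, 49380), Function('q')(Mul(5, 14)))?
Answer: 30278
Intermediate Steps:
Function('q')(S) = Add(3, S)
Add(Add(-19175, 49380), Function('q')(Mul(5, 14))) = Add(Add(-19175, 49380), Add(3, Mul(5, 14))) = Add(30205, Add(3, 70)) = Add(30205, 73) = 30278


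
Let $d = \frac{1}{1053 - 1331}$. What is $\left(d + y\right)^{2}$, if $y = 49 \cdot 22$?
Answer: $\frac{89809900489}{77284} \approx 1.1621 \cdot 10^{6}$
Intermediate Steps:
$y = 1078$
$d = - \frac{1}{278}$ ($d = \frac{1}{-278} = - \frac{1}{278} \approx -0.0035971$)
$\left(d + y\right)^{2} = \left(- \frac{1}{278} + 1078\right)^{2} = \left(\frac{299683}{278}\right)^{2} = \frac{89809900489}{77284}$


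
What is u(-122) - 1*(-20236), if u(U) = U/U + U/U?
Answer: 20238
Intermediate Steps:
u(U) = 2 (u(U) = 1 + 1 = 2)
u(-122) - 1*(-20236) = 2 - 1*(-20236) = 2 + 20236 = 20238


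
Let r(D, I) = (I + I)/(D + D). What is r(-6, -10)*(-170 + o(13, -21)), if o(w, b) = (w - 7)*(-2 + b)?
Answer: -1540/3 ≈ -513.33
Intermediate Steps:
r(D, I) = I/D (r(D, I) = (2*I)/((2*D)) = (2*I)*(1/(2*D)) = I/D)
o(w, b) = (-7 + w)*(-2 + b)
r(-6, -10)*(-170 + o(13, -21)) = (-10/(-6))*(-170 + (14 - 7*(-21) - 2*13 - 21*13)) = (-10*(-⅙))*(-170 + (14 + 147 - 26 - 273)) = 5*(-170 - 138)/3 = (5/3)*(-308) = -1540/3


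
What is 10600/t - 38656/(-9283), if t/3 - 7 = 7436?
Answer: 961549624/207280107 ≈ 4.6389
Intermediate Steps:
t = 22329 (t = 21 + 3*7436 = 21 + 22308 = 22329)
10600/t - 38656/(-9283) = 10600/22329 - 38656/(-9283) = 10600*(1/22329) - 38656*(-1/9283) = 10600/22329 + 38656/9283 = 961549624/207280107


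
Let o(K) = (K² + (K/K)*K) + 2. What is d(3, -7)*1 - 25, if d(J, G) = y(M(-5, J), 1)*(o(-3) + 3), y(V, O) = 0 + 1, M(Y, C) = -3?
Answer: -14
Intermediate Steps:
o(K) = 2 + K + K² (o(K) = (K² + 1*K) + 2 = (K² + K) + 2 = (K + K²) + 2 = 2 + K + K²)
y(V, O) = 1
d(J, G) = 11 (d(J, G) = 1*((2 - 3 + (-3)²) + 3) = 1*((2 - 3 + 9) + 3) = 1*(8 + 3) = 1*11 = 11)
d(3, -7)*1 - 25 = 11*1 - 25 = 11 - 25 = -14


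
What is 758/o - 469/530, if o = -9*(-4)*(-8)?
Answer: -134203/38160 ≈ -3.5168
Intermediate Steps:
o = -288 (o = 36*(-8) = -288)
758/o - 469/530 = 758/(-288) - 469/530 = 758*(-1/288) - 469*1/530 = -379/144 - 469/530 = -134203/38160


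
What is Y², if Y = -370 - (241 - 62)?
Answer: 301401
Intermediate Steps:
Y = -549 (Y = -370 - 1*179 = -370 - 179 = -549)
Y² = (-549)² = 301401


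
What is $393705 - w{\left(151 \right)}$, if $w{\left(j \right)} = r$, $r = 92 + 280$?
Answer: $393333$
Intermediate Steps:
$r = 372$
$w{\left(j \right)} = 372$
$393705 - w{\left(151 \right)} = 393705 - 372 = 393333$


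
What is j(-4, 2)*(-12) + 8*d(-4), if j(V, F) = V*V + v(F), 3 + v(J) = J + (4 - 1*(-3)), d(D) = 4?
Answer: -232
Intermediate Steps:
v(J) = 4 + J (v(J) = -3 + (J + (4 - 1*(-3))) = -3 + (J + (4 + 3)) = -3 + (J + 7) = -3 + (7 + J) = 4 + J)
j(V, F) = 4 + F + V**2 (j(V, F) = V*V + (4 + F) = V**2 + (4 + F) = 4 + F + V**2)
j(-4, 2)*(-12) + 8*d(-4) = (4 + 2 + (-4)**2)*(-12) + 8*4 = (4 + 2 + 16)*(-12) + 32 = 22*(-12) + 32 = -264 + 32 = -232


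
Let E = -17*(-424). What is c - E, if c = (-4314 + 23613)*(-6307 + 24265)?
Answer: 346564234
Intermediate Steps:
E = 7208
c = 346571442 (c = 19299*17958 = 346571442)
c - E = 346571442 - 1*7208 = 346571442 - 7208 = 346564234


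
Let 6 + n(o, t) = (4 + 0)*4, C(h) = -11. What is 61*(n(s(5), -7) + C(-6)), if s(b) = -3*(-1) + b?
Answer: -61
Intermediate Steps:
s(b) = 3 + b
n(o, t) = 10 (n(o, t) = -6 + (4 + 0)*4 = -6 + 4*4 = -6 + 16 = 10)
61*(n(s(5), -7) + C(-6)) = 61*(10 - 11) = 61*(-1) = -61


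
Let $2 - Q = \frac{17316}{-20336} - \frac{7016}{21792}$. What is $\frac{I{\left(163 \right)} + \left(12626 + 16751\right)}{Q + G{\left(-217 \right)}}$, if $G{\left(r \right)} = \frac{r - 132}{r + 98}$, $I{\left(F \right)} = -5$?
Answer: $\frac{1512666356334}{314472119} \approx 4810.2$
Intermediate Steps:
$Q = \frac{2746781}{865551}$ ($Q = 2 - \left(\frac{17316}{-20336} - \frac{7016}{21792}\right) = 2 - \left(17316 \left(- \frac{1}{20336}\right) - \frac{877}{2724}\right) = 2 - \left(- \frac{4329}{5084} - \frac{877}{2724}\right) = 2 - - \frac{1015679}{865551} = 2 + \frac{1015679}{865551} = \frac{2746781}{865551} \approx 3.1734$)
$G{\left(r \right)} = \frac{-132 + r}{98 + r}$
$\frac{I{\left(163 \right)} + \left(12626 + 16751\right)}{Q + G{\left(-217 \right)}} = \frac{-5 + \left(12626 + 16751\right)}{\frac{2746781}{865551} + \frac{-132 - 217}{98 - 217}} = \frac{-5 + 29377}{\frac{2746781}{865551} + \frac{1}{-119} \left(-349\right)} = \frac{29372}{\frac{2746781}{865551} - - \frac{349}{119}} = \frac{29372}{\frac{2746781}{865551} + \frac{349}{119}} = \frac{29372}{\frac{628944238}{103000569}} = 29372 \cdot \frac{103000569}{628944238} = \frac{1512666356334}{314472119}$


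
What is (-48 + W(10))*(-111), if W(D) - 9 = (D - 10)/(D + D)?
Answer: 4329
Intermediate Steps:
W(D) = 9 + (-10 + D)/(2*D) (W(D) = 9 + (D - 10)/(D + D) = 9 + (-10 + D)/((2*D)) = 9 + (-10 + D)*(1/(2*D)) = 9 + (-10 + D)/(2*D))
(-48 + W(10))*(-111) = (-48 + (19/2 - 5/10))*(-111) = (-48 + (19/2 - 5*⅒))*(-111) = (-48 + (19/2 - ½))*(-111) = (-48 + 9)*(-111) = -39*(-111) = 4329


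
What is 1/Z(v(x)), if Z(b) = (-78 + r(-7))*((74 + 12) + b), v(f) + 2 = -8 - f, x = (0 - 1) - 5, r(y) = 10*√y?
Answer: -39/278144 - 5*I*√7/278144 ≈ -0.00014022 - 4.7561e-5*I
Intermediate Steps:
x = -6 (x = -1 - 5 = -6)
v(f) = -10 - f (v(f) = -2 + (-8 - f) = -10 - f)
Z(b) = (-78 + 10*I*√7)*(86 + b) (Z(b) = (-78 + 10*√(-7))*((74 + 12) + b) = (-78 + 10*(I*√7))*(86 + b) = (-78 + 10*I*√7)*(86 + b))
1/Z(v(x)) = 1/(-6708 - 78*(-10 - 1*(-6)) + 860*I*√7 + 10*I*(-10 - 1*(-6))*√7) = 1/(-6708 - 78*(-10 + 6) + 860*I*√7 + 10*I*(-10 + 6)*√7) = 1/(-6708 - 78*(-4) + 860*I*√7 + 10*I*(-4)*√7) = 1/(-6708 + 312 + 860*I*√7 - 40*I*√7) = 1/(-6396 + 820*I*√7)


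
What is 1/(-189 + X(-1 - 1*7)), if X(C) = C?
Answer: -1/197 ≈ -0.0050761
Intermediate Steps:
1/(-189 + X(-1 - 1*7)) = 1/(-189 + (-1 - 1*7)) = 1/(-189 + (-1 - 7)) = 1/(-189 - 8) = 1/(-197) = -1/197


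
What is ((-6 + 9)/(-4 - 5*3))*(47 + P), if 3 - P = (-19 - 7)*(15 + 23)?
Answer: -3114/19 ≈ -163.89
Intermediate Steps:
P = 991 (P = 3 - (-19 - 7)*(15 + 23) = 3 - (-26)*38 = 3 - 1*(-988) = 3 + 988 = 991)
((-6 + 9)/(-4 - 5*3))*(47 + P) = ((-6 + 9)/(-4 - 5*3))*(47 + 991) = (3/(-4 - 15))*1038 = (3/(-19))*1038 = (3*(-1/19))*1038 = -3/19*1038 = -3114/19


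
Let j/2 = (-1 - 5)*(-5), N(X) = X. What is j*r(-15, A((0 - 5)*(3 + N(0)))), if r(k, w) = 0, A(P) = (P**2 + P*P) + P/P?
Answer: 0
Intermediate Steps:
j = 60 (j = 2*((-1 - 5)*(-5)) = 2*(-6*(-5)) = 2*30 = 60)
A(P) = 1 + 2*P**2 (A(P) = (P**2 + P**2) + 1 = 2*P**2 + 1 = 1 + 2*P**2)
j*r(-15, A((0 - 5)*(3 + N(0)))) = 60*0 = 0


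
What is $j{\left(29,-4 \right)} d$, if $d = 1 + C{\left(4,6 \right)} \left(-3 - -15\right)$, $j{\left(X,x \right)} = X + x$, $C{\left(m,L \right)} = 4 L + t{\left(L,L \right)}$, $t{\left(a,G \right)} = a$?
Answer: $9025$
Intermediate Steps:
$C{\left(m,L \right)} = 5 L$ ($C{\left(m,L \right)} = 4 L + L = 5 L$)
$d = 361$ ($d = 1 + 5 \cdot 6 \left(-3 - -15\right) = 1 + 30 \left(-3 + 15\right) = 1 + 30 \cdot 12 = 1 + 360 = 361$)
$j{\left(29,-4 \right)} d = \left(29 - 4\right) 361 = 25 \cdot 361 = 9025$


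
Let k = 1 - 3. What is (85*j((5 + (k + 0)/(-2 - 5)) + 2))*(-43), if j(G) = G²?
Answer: -9506655/49 ≈ -1.9401e+5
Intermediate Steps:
k = -2
(85*j((5 + (k + 0)/(-2 - 5)) + 2))*(-43) = (85*((5 + (-2 + 0)/(-2 - 5)) + 2)²)*(-43) = (85*((5 - 2/(-7)) + 2)²)*(-43) = (85*((5 - 2*(-⅐)) + 2)²)*(-43) = (85*((5 + 2/7) + 2)²)*(-43) = (85*(37/7 + 2)²)*(-43) = (85*(51/7)²)*(-43) = (85*(2601/49))*(-43) = (221085/49)*(-43) = -9506655/49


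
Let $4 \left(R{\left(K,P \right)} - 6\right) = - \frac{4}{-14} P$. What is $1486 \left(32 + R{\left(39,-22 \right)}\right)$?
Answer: $\frac{378930}{7} \approx 54133.0$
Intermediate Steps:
$R{\left(K,P \right)} = 6 + \frac{P}{14}$ ($R{\left(K,P \right)} = 6 + \frac{- \frac{4}{-14} P}{4} = 6 + \frac{\left(-4\right) \left(- \frac{1}{14}\right) P}{4} = 6 + \frac{\frac{2}{7} P}{4} = 6 + \frac{P}{14}$)
$1486 \left(32 + R{\left(39,-22 \right)}\right) = 1486 \left(32 + \left(6 + \frac{1}{14} \left(-22\right)\right)\right) = 1486 \left(32 + \left(6 - \frac{11}{7}\right)\right) = 1486 \left(32 + \frac{31}{7}\right) = 1486 \cdot \frac{255}{7} = \frac{378930}{7}$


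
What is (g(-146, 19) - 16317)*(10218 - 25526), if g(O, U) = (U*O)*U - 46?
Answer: 1057308252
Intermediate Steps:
g(O, U) = -46 + O*U² (g(O, U) = (O*U)*U - 46 = O*U² - 46 = -46 + O*U²)
(g(-146, 19) - 16317)*(10218 - 25526) = ((-46 - 146*19²) - 16317)*(10218 - 25526) = ((-46 - 146*361) - 16317)*(-15308) = ((-46 - 52706) - 16317)*(-15308) = (-52752 - 16317)*(-15308) = -69069*(-15308) = 1057308252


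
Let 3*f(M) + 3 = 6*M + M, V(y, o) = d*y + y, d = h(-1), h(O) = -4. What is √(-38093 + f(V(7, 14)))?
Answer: I*√38143 ≈ 195.3*I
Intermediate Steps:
d = -4
V(y, o) = -3*y (V(y, o) = -4*y + y = -3*y)
f(M) = -1 + 7*M/3 (f(M) = -1 + (6*M + M)/3 = -1 + (7*M)/3 = -1 + 7*M/3)
√(-38093 + f(V(7, 14))) = √(-38093 + (-1 + 7*(-3*7)/3)) = √(-38093 + (-1 + (7/3)*(-21))) = √(-38093 + (-1 - 49)) = √(-38093 - 50) = √(-38143) = I*√38143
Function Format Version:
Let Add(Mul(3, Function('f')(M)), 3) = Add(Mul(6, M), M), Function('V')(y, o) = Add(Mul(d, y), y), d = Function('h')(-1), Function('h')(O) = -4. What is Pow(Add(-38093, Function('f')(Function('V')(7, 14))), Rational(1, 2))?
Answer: Mul(I, Pow(38143, Rational(1, 2))) ≈ Mul(195.30, I)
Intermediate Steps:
d = -4
Function('V')(y, o) = Mul(-3, y) (Function('V')(y, o) = Add(Mul(-4, y), y) = Mul(-3, y))
Function('f')(M) = Add(-1, Mul(Rational(7, 3), M)) (Function('f')(M) = Add(-1, Mul(Rational(1, 3), Add(Mul(6, M), M))) = Add(-1, Mul(Rational(1, 3), Mul(7, M))) = Add(-1, Mul(Rational(7, 3), M)))
Pow(Add(-38093, Function('f')(Function('V')(7, 14))), Rational(1, 2)) = Pow(Add(-38093, Add(-1, Mul(Rational(7, 3), Mul(-3, 7)))), Rational(1, 2)) = Pow(Add(-38093, Add(-1, Mul(Rational(7, 3), -21))), Rational(1, 2)) = Pow(Add(-38093, Add(-1, -49)), Rational(1, 2)) = Pow(Add(-38093, -50), Rational(1, 2)) = Pow(-38143, Rational(1, 2)) = Mul(I, Pow(38143, Rational(1, 2)))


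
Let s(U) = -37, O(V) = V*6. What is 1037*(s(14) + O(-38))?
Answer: -274805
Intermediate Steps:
O(V) = 6*V
1037*(s(14) + O(-38)) = 1037*(-37 + 6*(-38)) = 1037*(-37 - 228) = 1037*(-265) = -274805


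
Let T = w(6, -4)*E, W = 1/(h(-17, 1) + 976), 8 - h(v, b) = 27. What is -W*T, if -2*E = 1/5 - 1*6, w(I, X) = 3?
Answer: -1/110 ≈ -0.0090909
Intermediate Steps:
h(v, b) = -19 (h(v, b) = 8 - 1*27 = 8 - 27 = -19)
W = 1/957 (W = 1/(-19 + 976) = 1/957 ≈ 0.0010449)
E = 29/10 (E = -(1/5 - 1*6)/2 = -(⅕ - 6)/2 = -½*(-29/5) = 29/10 ≈ 2.9000)
T = 87/10 (T = 3*(29/10) = 87/10 ≈ 8.7000)
-W*T = -87/(957*10) = -1*1/110 = -1/110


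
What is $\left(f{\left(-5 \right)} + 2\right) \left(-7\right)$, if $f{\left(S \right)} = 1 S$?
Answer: $21$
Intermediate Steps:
$f{\left(S \right)} = S$
$\left(f{\left(-5 \right)} + 2\right) \left(-7\right) = \left(-5 + 2\right) \left(-7\right) = \left(-3\right) \left(-7\right) = 21$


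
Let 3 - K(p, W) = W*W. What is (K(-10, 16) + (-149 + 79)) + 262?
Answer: -61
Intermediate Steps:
K(p, W) = 3 - W² (K(p, W) = 3 - W*W = 3 - W²)
(K(-10, 16) + (-149 + 79)) + 262 = ((3 - 1*16²) + (-149 + 79)) + 262 = ((3 - 1*256) - 70) + 262 = ((3 - 256) - 70) + 262 = (-253 - 70) + 262 = -323 + 262 = -61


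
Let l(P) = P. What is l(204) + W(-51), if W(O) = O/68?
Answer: 813/4 ≈ 203.25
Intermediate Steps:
W(O) = O/68 (W(O) = O*(1/68) = O/68)
l(204) + W(-51) = 204 + (1/68)*(-51) = 204 - ¾ = 813/4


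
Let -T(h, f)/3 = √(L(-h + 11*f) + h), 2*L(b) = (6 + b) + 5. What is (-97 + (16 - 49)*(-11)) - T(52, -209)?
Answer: 266 + 3*I*√1118 ≈ 266.0 + 100.31*I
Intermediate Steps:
L(b) = 11/2 + b/2 (L(b) = ((6 + b) + 5)/2 = (11 + b)/2 = 11/2 + b/2)
T(h, f) = -3*√(11/2 + h/2 + 11*f/2) (T(h, f) = -3*√((11/2 + (-h + 11*f)/2) + h) = -3*√((11/2 + (-h/2 + 11*f/2)) + h) = -3*√((11/2 - h/2 + 11*f/2) + h) = -3*√(11/2 + h/2 + 11*f/2))
(-97 + (16 - 49)*(-11)) - T(52, -209) = (-97 + (16 - 49)*(-11)) - (-3)*√(22 + 2*52 + 22*(-209))/2 = (-97 - 33*(-11)) - (-3)*√(22 + 104 - 4598)/2 = (-97 + 363) - (-3)*√(-4472)/2 = 266 - (-3)*2*I*√1118/2 = 266 - (-3)*I*√1118 = 266 + 3*I*√1118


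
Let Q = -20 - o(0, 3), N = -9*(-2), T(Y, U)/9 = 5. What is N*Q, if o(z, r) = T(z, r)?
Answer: -1170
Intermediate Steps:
T(Y, U) = 45 (T(Y, U) = 9*5 = 45)
N = 18
o(z, r) = 45
Q = -65 (Q = -20 - 1*45 = -20 - 45 = -65)
N*Q = 18*(-65) = -1170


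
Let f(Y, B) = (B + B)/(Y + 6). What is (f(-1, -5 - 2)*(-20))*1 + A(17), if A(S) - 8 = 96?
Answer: 160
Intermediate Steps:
A(S) = 104 (A(S) = 8 + 96 = 104)
f(Y, B) = 2*B/(6 + Y) (f(Y, B) = (2*B)/(6 + Y) = 2*B/(6 + Y))
(f(-1, -5 - 2)*(-20))*1 + A(17) = ((2*(-5 - 2)/(6 - 1))*(-20))*1 + 104 = ((2*(-7)/5)*(-20))*1 + 104 = ((2*(-7)*(⅕))*(-20))*1 + 104 = -14/5*(-20)*1 + 104 = 56*1 + 104 = 56 + 104 = 160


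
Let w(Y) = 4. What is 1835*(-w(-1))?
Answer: -7340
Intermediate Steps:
1835*(-w(-1)) = 1835*(-1*4) = 1835*(-4) = -7340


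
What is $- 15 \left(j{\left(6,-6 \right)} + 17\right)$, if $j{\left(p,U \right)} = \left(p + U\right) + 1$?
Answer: $-270$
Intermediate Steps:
$j{\left(p,U \right)} = 1 + U + p$ ($j{\left(p,U \right)} = \left(U + p\right) + 1 = 1 + U + p$)
$- 15 \left(j{\left(6,-6 \right)} + 17\right) = - 15 \left(\left(1 - 6 + 6\right) + 17\right) = - 15 \left(1 + 17\right) = \left(-15\right) 18 = -270$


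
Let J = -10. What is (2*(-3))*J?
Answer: 60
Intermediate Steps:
(2*(-3))*J = (2*(-3))*(-10) = -6*(-10) = 60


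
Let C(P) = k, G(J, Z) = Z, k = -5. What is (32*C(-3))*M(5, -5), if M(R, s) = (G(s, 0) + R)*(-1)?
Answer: 800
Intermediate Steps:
C(P) = -5
M(R, s) = -R (M(R, s) = (0 + R)*(-1) = R*(-1) = -R)
(32*C(-3))*M(5, -5) = (32*(-5))*(-1*5) = -160*(-5) = 800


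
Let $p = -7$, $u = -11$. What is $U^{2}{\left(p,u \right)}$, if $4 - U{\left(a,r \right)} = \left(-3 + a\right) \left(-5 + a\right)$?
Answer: $13456$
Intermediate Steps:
$U{\left(a,r \right)} = 4 - \left(-5 + a\right) \left(-3 + a\right)$ ($U{\left(a,r \right)} = 4 - \left(-3 + a\right) \left(-5 + a\right) = 4 - \left(-5 + a\right) \left(-3 + a\right)$)
$U^{2}{\left(p,u \right)} = \left(-11 - \left(-7\right)^{2} + 8 \left(-7\right)\right)^{2} = \left(-11 - 49 - 56\right)^{2} = \left(-116\right)^{2} = 13456$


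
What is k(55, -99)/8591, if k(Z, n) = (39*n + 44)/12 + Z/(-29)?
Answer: -10123/271788 ≈ -0.037246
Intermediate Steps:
k(Z, n) = 11/3 - Z/29 + 13*n/4 (k(Z, n) = (44 + 39*n)*(1/12) + Z*(-1/29) = (11/3 + 13*n/4) - Z/29 = 11/3 - Z/29 + 13*n/4)
k(55, -99)/8591 = (11/3 - 1/29*55 + (13/4)*(-99))/8591 = (11/3 - 55/29 - 1287/4)*(1/8591) = -111353/348*1/8591 = -10123/271788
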